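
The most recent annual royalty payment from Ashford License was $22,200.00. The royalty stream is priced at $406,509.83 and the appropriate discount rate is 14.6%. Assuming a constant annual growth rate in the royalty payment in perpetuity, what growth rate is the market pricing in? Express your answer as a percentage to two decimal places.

P = D₀(1+g)/(r−g) ⇒ P(r−g) = D₀(1+g) ⇒ g(P+D₀) = P·r − D₀
g = (P·r − D₀)/(P + D₀) = ($406,509.83×0.146 − $22,200.00) / ($406,509.83 + $22,200.00) = 0.086656

8.67%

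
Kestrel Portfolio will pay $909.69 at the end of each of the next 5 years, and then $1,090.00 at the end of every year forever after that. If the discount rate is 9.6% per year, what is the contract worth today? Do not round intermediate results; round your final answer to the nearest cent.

PV of 5-year annuity: $909.69 × [1 − (1+0.096)^−5] / 0.096 = 3483.97044
Perpetuity value at year 5: $1,090.00 / 0.096 = 11354.16667
PV of perpetuity: 11354.16667 / (1+0.096)^5 = 7179.63712
Total PV = 3483.97044 + 7179.63712 = 10663.60756

$10663.61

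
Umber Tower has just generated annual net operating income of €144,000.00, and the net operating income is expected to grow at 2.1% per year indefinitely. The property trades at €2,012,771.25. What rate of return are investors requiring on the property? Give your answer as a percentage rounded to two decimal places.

D₁ = €144,000.00 × 1.021 = €147,024.0000
P = D₁/(r − g) ⇒ r = D₁/P + g = €147,024.0000/€2,012,771.25 + 0.021 = 0.073046 + 0.021 = 0.094046

9.40%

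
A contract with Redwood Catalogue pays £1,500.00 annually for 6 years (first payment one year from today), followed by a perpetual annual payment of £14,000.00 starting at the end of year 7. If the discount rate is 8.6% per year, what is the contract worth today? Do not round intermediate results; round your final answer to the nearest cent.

£106041.63

PV of 6-year annuity: £1,500.00 × [1 − (1+0.086)^−6] / 0.086 = 6809.88768
Perpetuity value at year 6: £14,000.00 / 0.086 = 162790.69767
PV of perpetuity: 162790.69767 / (1+0.086)^6 = 99231.74600
Total PV = 6809.88768 + 99231.74600 = 106041.63368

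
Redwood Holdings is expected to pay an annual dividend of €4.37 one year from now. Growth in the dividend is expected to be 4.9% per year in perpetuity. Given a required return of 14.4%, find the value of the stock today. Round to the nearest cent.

€46.00

Growing perpetuity: P = D₁ / (r − g) = €4.3700 / (0.144 − 0.049) = €46.00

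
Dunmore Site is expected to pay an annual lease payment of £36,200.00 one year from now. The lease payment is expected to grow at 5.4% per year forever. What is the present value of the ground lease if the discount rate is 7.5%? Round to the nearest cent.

£1723809.52

Growing perpetuity: P = D₁ / (r − g) = £36,200.0000 / (0.075 − 0.054) = £1,723,809.52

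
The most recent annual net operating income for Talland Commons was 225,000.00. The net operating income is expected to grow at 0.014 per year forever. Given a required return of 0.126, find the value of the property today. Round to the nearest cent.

2037053.57

D₁ = D₀ × (1 + g) = 225,000.00 × 1.014 = 228,150.0000
Growing perpetuity: P = D₁ / (r − g) = 228,150.0000 / (0.126 − 0.014) = 2,037,053.57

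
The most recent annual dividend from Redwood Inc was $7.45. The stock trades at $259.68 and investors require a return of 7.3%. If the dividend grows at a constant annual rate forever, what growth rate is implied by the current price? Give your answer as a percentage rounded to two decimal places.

4.31%

P = D₀(1+g)/(r−g) ⇒ P(r−g) = D₀(1+g) ⇒ g(P+D₀) = P·r − D₀
g = (P·r − D₀)/(P + D₀) = ($259.68×0.073 − $7.45) / ($259.68 + $7.45) = 0.043075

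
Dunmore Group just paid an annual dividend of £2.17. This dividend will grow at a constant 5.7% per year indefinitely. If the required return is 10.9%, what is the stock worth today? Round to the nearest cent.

£44.11

D₁ = D₀ × (1 + g) = £2.17 × 1.057 = £2.2937
Growing perpetuity: P = D₁ / (r − g) = £2.2937 / (0.109 − 0.057) = £44.11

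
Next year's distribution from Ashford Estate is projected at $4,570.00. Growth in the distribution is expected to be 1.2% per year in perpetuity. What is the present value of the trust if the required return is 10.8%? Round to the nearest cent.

$47604.17

Growing perpetuity: P = D₁ / (r − g) = $4,570.0000 / (0.108 − 0.012) = $47,604.17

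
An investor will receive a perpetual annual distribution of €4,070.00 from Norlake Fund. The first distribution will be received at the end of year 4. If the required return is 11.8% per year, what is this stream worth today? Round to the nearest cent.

€24682.38

Value at end of year 3: C / r = €4,070.00 / 0.118 = €34,491.5254
Discount to today: PV = €34,491.5254 / (1 + 0.118)^3 = €34,491.5254 / 1.397415 = €24,682.38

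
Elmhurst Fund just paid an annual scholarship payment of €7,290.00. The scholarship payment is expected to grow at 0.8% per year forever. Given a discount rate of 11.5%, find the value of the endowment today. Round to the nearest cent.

€68675.89

D₁ = D₀ × (1 + g) = €7,290.00 × 1.008 = €7,348.3200
Growing perpetuity: P = D₁ / (r − g) = €7,348.3200 / (0.115 − 0.008) = €68,675.89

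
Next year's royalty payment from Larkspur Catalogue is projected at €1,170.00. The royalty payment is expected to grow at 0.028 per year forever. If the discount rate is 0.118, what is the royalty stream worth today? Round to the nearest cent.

€13000.00

Growing perpetuity: P = D₁ / (r − g) = €1,170.0000 / (0.118 − 0.028) = €13,000.00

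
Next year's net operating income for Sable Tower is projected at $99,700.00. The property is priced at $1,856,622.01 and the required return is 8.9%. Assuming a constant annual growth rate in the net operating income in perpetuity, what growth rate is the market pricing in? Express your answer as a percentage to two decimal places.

P = D₁/(r−g) ⇒ g = r − D₁/P = 0.089 − $99,700.00/$1,856,622.01 = 0.035300

3.53%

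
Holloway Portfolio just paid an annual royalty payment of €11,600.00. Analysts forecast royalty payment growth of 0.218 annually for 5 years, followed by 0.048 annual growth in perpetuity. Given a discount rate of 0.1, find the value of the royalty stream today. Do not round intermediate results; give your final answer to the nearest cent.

€468684.18

D_1 = 14128.80000
D_2 = 17208.87840
D_3 = 20960.41389
D_4 = 25529.78412
D_5 = 31095.27706
Terminal value at year 5: TV = D_5×(1+g_2)/(r−g_2) = 32587.85036/0.052 = 626689.42993
P_0 = D_1/(1+r)^1 + D_2/(1+r)^2 + D_3/(1+r)^3 + D_4/(1+r)^4 + D_5/(1+r)^5 + TV/(1+r)^5
    = 12844.36364 + 14222.21355 + 15747.86919 + 17437.18607 + 19307.72057 + 389124.82998 = 468684.18300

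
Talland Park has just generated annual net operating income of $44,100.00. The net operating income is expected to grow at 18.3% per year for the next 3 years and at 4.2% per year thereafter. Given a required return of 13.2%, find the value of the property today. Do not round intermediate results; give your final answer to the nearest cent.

D_1 = 52170.30000
D_2 = 61717.46490
D_3 = 73011.76098
Terminal value at year 3: TV = D_3×(1+g_2)/(r−g_2) = 76078.25494/0.09 = 845313.94375
P_0 = D_1/(1+r)^1 + D_2/(1+r)^2 + D_3/(1+r)^3 + TV/(1+r)^3
    = 46086.83746 + 48163.18791 + 50333.08418 + 582745.26352 = 727328.37307

$727328.37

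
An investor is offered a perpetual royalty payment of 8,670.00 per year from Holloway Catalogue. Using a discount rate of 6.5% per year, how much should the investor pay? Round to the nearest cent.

Level perpetuity: PV = C / r = 8,670.00 / 0.065 = 133,384.62

133384.62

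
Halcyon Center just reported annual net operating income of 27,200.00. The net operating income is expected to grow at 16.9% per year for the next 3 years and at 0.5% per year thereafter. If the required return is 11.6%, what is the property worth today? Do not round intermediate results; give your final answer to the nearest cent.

372648.69

D_1 = 31796.80000
D_2 = 37170.45920
D_3 = 43452.26680
Terminal value at year 3: TV = D_3×(1+g_2)/(r−g_2) = 43669.52814/0.111 = 393419.17242
P_0 = D_1/(1+r)^1 + D_2/(1+r)^2 + D_3/(1+r)^3 + TV/(1+r)^3
    = 28491.75627 + 29844.85939 + 31262.22279 + 283049.85496 = 372648.69342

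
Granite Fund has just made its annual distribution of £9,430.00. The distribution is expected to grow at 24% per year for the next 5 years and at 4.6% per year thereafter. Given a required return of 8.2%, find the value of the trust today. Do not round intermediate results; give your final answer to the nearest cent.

D_1 = 11693.20000
D_2 = 14499.56800
D_3 = 17979.46432
D_4 = 22294.53576
D_5 = 27645.22434
Terminal value at year 5: TV = D_5×(1+g_2)/(r−g_2) = 28916.90466/0.036 = 803247.35161
P_0 = D_1/(1+r)^1 + D_2/(1+r)^2 + D_3/(1+r)^3 + D_4/(1+r)^4 + D_5/(1+r)^5 + TV/(1+r)^5
    = 10807.02403 + 12385.12920 + 14193.67857 + 16266.32294 + 18641.62703 + 541642.82989 = 613936.61167

£613936.61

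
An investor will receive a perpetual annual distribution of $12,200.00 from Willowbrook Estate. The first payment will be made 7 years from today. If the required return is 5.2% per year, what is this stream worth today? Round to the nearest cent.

Value at end of year 6: C / r = $12,200.00 / 0.052 = $234,615.3846
Discount to today: PV = $234,615.3846 / (1 + 0.052)^6 = $234,615.3846 / 1.355484 = $173,086.04

$173086.04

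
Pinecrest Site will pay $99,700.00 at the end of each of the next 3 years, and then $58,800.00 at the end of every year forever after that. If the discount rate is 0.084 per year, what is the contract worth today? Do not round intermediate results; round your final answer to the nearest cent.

$804647.12

PV of 3-year annuity: $99,700.00 × [1 − (1+0.084)^−3] / 0.084 = 255093.34852
Perpetuity value at year 3: $58,800.00 / 0.084 = 700000.00000
PV of perpetuity: 700000.00000 / (1+0.084)^3 = 549553.77239
Total PV = 255093.34852 + 549553.77239 = 804647.12091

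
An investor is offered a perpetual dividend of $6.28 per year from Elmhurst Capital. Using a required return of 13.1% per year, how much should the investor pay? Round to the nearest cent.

Level perpetuity: PV = C / r = $6.28 / 0.131 = $47.94

$47.94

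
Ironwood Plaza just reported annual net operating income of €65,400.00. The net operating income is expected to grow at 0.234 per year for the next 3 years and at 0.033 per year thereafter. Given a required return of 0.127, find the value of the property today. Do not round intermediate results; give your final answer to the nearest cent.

D_1 = 80703.60000
D_2 = 99588.24240
D_3 = 122891.89112
Terminal value at year 3: TV = D_3×(1+g_2)/(r−g_2) = 126947.32353/0.094 = 1350503.44179
P_0 = D_1/(1+r)^1 + D_2/(1+r)^2 + D_3/(1+r)^3 + TV/(1+r)^3
    = 71609.22804 + 78407.97462 + 85852.21001 + 943460.98876 = 1179330.40144

€1179330.40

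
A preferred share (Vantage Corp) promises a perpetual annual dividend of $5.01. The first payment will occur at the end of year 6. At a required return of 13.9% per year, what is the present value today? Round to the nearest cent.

Value at end of year 5: C / r = $5.01 / 0.139 = $36.0432
Discount to today: PV = $36.0432 / (1 + 0.139)^5 = $36.0432 / 1.916985 = $18.80

$18.80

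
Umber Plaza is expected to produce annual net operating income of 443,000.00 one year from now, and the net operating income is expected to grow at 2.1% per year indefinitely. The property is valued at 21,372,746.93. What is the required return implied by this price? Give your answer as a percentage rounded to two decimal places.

4.17%

P = D₁/(r − g) ⇒ r = D₁/P + g = 443,000.0000/21,372,746.93 + 0.021 = 0.020727 + 0.021 = 0.041727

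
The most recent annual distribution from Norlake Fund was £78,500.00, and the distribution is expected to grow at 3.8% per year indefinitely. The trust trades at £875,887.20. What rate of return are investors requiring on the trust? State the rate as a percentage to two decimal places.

D₁ = £78,500.00 × 1.038 = £81,483.0000
P = D₁/(r − g) ⇒ r = D₁/P + g = £81,483.0000/£875,887.20 + 0.038 = 0.093029 + 0.038 = 0.131029

13.10%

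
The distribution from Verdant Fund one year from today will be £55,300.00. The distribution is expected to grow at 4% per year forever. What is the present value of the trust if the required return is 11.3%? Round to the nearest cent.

£757534.25

Growing perpetuity: P = D₁ / (r − g) = £55,300.0000 / (0.113 − 0.04) = £757,534.25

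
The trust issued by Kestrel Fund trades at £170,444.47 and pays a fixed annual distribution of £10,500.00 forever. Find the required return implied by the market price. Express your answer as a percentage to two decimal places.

6.16%

P = C/r ⇒ r = C/P = £10,500.00/£170,444.47 = 0.061604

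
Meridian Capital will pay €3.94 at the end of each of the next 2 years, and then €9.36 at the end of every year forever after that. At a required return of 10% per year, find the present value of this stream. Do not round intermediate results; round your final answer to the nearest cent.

PV of 2-year annuity: €3.94 × [1 − (1+0.1)^−2] / 0.1 = 6.83802
Perpetuity value at year 2: €9.36 / 0.1 = 93.60000
PV of perpetuity: 93.60000 / (1+0.1)^2 = 77.35537
Total PV = 6.83802 + 77.35537 = 84.19339

€84.19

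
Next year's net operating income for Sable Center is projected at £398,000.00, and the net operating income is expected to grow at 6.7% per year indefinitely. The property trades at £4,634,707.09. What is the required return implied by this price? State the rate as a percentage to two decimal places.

15.29%

P = D₁/(r − g) ⇒ r = D₁/P + g = £398,000.0000/£4,634,707.09 + 0.067 = 0.085874 + 0.067 = 0.152874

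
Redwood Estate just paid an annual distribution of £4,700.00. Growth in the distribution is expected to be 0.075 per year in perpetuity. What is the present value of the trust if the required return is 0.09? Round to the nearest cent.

£336833.33

D₁ = D₀ × (1 + g) = £4,700.00 × 1.075 = £5,052.5000
Growing perpetuity: P = D₁ / (r − g) = £5,052.5000 / (0.09 − 0.075) = £336,833.33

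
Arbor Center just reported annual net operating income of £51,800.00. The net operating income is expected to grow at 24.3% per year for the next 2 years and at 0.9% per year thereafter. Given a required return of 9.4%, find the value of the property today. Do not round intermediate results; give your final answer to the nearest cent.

D_1 = 64387.40000
D_2 = 80033.53820
Terminal value at year 2: TV = D_2×(1+g_2)/(r−g_2) = 80753.84004/0.085 = 950045.17699
P_0 = D_1/(1+r)^1 + D_2/(1+r)^2 + TV/(1+r)^2
    = 58855.02742 + 66870.93152 + 793797.29302 = 919523.25196

£919523.25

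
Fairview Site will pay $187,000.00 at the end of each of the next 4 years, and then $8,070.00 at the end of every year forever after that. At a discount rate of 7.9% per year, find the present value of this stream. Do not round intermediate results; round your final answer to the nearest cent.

$696112.30

PV of 4-year annuity: $187,000.00 × [1 − (1+0.079)^−4] / 0.079 = 620748.86953
Perpetuity value at year 4: $8,070.00 / 0.079 = 102151.89873
PV of perpetuity: 102151.89873 / (1+0.079)^4 = 75363.43148
Total PV = 620748.86953 + 75363.43148 = 696112.30100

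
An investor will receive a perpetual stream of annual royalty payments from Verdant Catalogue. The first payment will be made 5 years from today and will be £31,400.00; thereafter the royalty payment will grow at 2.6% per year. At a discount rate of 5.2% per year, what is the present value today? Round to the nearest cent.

£986037.29

Value at end of year 4: C₁ / (r − g) = £31,400.00 / (0.052 − 0.026) = £1,207,692.3077
Discount to today: PV = £1,207,692.3077 / (1 + 0.052)^4 = £1,207,692.3077 / 1.224794 = £986,037.29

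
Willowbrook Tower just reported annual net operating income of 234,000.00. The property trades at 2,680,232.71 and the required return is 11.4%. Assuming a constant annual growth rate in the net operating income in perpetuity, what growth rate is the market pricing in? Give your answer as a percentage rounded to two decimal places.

P = D₀(1+g)/(r−g) ⇒ P(r−g) = D₀(1+g) ⇒ g(P+D₀) = P·r − D₀
g = (P·r − D₀)/(P + D₀) = (2,680,232.71×0.114 − 234,000.00) / (2,680,232.71 + 234,000.00) = 0.024551

2.46%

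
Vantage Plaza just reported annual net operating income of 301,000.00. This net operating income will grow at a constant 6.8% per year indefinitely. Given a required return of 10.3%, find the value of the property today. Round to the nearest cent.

D₁ = D₀ × (1 + g) = 301,000.00 × 1.068 = 321,468.0000
Growing perpetuity: P = D₁ / (r − g) = 321,468.0000 / (0.103 − 0.068) = 9,184,800.00

9184800.00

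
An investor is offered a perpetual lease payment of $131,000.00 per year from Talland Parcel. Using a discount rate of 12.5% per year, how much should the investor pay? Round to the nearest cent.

Level perpetuity: PV = C / r = $131,000.00 / 0.125 = $1,048,000.00

$1048000.00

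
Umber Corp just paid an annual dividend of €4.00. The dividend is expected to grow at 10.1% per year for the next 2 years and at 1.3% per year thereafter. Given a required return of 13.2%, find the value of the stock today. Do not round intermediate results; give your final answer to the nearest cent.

€39.89

D_1 = 4.40400
D_2 = 4.84880
Terminal value at year 2: TV = D_2×(1+g_2)/(r−g_2) = 4.91184/0.119 = 41.27595
P_0 = D_1/(1+r)^1 + D_2/(1+r)^2 + TV/(1+r)^2
    = 3.89046 + 3.78392 + 32.21100 = 39.88538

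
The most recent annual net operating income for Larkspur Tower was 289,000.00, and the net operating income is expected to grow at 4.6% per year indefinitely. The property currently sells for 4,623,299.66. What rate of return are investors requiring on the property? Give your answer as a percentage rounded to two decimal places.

D₁ = 289,000.00 × 1.046 = 302,294.0000
P = D₁/(r − g) ⇒ r = D₁/P + g = 302,294.0000/4,623,299.66 + 0.046 = 0.065385 + 0.046 = 0.111385

11.14%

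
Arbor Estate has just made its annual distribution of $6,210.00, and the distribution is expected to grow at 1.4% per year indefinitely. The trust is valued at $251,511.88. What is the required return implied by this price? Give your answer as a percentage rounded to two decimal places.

D₁ = $6,210.00 × 1.014 = $6,296.9400
P = D₁/(r − g) ⇒ r = D₁/P + g = $6,296.9400/$251,511.88 + 0.014 = 0.025036 + 0.014 = 0.039036

3.90%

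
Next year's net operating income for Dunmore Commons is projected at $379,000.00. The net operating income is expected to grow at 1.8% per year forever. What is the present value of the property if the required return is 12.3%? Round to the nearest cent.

Growing perpetuity: P = D₁ / (r − g) = $379,000.0000 / (0.123 − 0.018) = $3,609,523.81

$3609523.81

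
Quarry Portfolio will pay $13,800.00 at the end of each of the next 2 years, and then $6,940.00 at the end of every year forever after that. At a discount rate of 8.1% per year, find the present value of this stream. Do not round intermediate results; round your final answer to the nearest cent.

PV of 2-year annuity: $13,800.00 × [1 − (1+0.081)^−2] / 0.081 = 24575.35379
Perpetuity value at year 2: $6,940.00 / 0.081 = 85679.01235
PV of perpetuity: 85679.01235 / (1+0.081)^2 = 73320.10254
Total PV = 24575.35379 + 73320.10254 = 97895.45633

$97895.46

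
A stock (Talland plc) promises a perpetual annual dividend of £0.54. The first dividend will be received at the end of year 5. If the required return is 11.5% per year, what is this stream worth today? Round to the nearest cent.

Value at end of year 4: C / r = £0.54 / 0.115 = £4.6957
Discount to today: PV = £4.6957 / (1 + 0.115)^4 = £4.6957 / 1.545608 = £3.04

£3.04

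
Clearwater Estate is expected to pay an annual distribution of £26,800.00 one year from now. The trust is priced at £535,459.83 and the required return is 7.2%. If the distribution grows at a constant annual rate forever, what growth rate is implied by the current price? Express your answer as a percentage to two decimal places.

2.19%

P = D₁/(r−g) ⇒ g = r − D₁/P = 0.072 − £26,800.00/£535,459.83 = 0.021950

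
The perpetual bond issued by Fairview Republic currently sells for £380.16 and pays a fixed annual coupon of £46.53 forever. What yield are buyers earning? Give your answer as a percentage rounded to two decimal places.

P = C/r ⇒ r = C/P = £46.53/£380.16 = 0.122396

12.24%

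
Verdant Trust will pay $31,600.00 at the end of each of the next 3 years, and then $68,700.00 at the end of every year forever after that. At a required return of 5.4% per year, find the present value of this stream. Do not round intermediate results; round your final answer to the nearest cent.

PV of 3-year annuity: $31,600.00 × [1 − (1+0.054)^−3] / 0.054 = 85413.68084
Perpetuity value at year 3: $68,700.00 / 0.054 = 1272222.22222
PV of perpetuity: 1272222.22222 / (1+0.054)^3 = 1086528.55533
Total PV = 85413.68084 + 1086528.55533 = 1171942.23617

$1171942.24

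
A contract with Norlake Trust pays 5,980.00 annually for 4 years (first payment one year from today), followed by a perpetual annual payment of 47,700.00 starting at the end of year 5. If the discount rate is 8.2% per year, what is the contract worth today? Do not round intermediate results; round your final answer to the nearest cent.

PV of 4-year annuity: 5,980.00 × [1 − (1+0.082)^−4] / 0.082 = 19718.66342
Perpetuity value at year 4: 47,700.00 / 0.082 = 581707.31707
PV of perpetuity: 581707.31707 / (1+0.082)^4 = 424419.65067
Total PV = 19718.66342 + 424419.65067 = 444138.31409

444138.31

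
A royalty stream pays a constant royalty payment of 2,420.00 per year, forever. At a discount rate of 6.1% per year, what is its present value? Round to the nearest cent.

Level perpetuity: PV = C / r = 2,420.00 / 0.061 = 39,672.13

39672.13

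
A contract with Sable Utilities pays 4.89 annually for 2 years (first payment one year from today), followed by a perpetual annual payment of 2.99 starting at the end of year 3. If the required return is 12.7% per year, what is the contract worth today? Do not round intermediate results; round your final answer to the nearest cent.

PV of 2-year annuity: 4.89 × [1 − (1+0.127)^−2] / 0.127 = 8.18896
Perpetuity value at year 2: 2.99 / 0.127 = 23.54331
PV of perpetuity: 23.54331 / (1+0.127)^2 = 18.53615
Total PV = 8.18896 + 18.53615 = 26.72511

26.73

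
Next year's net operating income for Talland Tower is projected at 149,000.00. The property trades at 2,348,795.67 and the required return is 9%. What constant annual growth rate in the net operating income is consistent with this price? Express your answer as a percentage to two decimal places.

P = D₁/(r−g) ⇒ g = r − D₁/P = 0.09 − 149,000.00/2,348,795.67 = 0.026563

2.66%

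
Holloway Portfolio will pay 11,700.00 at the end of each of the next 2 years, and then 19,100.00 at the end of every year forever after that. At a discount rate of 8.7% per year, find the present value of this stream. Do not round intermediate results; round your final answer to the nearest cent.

206469.64

PV of 2-year annuity: 11,700.00 × [1 − (1+0.087)^−2] / 0.087 = 20665.65727
Perpetuity value at year 2: 19,100.00 / 0.087 = 219540.22989
PV of perpetuity: 219540.22989 / (1+0.087)^2 = 185803.98596
Total PV = 20665.65727 + 185803.98596 = 206469.64323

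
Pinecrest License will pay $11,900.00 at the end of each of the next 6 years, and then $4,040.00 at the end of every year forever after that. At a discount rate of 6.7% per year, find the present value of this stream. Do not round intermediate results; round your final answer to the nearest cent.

PV of 6-year annuity: $11,900.00 × [1 − (1+0.067)^−6] / 0.067 = 57250.98054
Perpetuity value at year 6: $4,040.00 / 0.067 = 60298.50746
PV of perpetuity: 60298.50746 / (1+0.067)^6 = 40862.04012
Total PV = 57250.98054 + 40862.04012 = 98113.02066

$98113.02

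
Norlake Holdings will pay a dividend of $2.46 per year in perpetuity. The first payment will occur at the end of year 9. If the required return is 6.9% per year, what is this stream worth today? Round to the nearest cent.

Value at end of year 8: C / r = $2.46 / 0.069 = $35.6522
Discount to today: PV = $35.6522 / (1 + 0.069)^8 = $35.6522 / 1.705382 = $20.91

$20.91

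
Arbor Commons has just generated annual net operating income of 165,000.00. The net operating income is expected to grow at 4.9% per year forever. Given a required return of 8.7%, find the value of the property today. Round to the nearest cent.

D₁ = D₀ × (1 + g) = 165,000.00 × 1.049 = 173,085.0000
Growing perpetuity: P = D₁ / (r − g) = 173,085.0000 / (0.087 − 0.049) = 4,554,868.42

4554868.42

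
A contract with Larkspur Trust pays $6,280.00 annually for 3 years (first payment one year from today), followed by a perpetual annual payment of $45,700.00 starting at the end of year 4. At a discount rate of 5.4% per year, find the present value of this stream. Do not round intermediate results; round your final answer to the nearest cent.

$739745.43

PV of 3-year annuity: $6,280.00 × [1 − (1+0.054)^−3] / 0.054 = 16974.61759
Perpetuity value at year 3: $45,700.00 / 0.054 = 846296.29630
PV of perpetuity: 846296.29630 / (1+0.054)^3 = 722770.81482
Total PV = 16974.61759 + 722770.81482 = 739745.43241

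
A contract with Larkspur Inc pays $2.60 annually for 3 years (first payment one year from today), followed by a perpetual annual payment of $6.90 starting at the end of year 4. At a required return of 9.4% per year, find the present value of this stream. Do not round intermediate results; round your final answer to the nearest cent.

PV of 3-year annuity: $2.60 × [1 − (1+0.094)^−3] / 0.094 = 6.53473
Perpetuity value at year 3: $6.90 / 0.094 = 73.40426
PV of perpetuity: 73.40426 / (1+0.094)^3 = 56.06209
Total PV = 6.53473 + 56.06209 = 62.59682

$62.60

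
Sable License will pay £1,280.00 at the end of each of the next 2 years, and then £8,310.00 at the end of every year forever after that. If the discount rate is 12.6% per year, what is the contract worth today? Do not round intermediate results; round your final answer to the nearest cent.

PV of 2-year annuity: £1,280.00 × [1 − (1+0.126)^−2] / 0.126 = 2146.32977
Perpetuity value at year 2: £8,310.00 / 0.126 = 65952.38095
PV of perpetuity: 65952.38095 / (1+0.126)^2 = 52018.00567
Total PV = 2146.32977 + 52018.00567 = 54164.33543

£54164.34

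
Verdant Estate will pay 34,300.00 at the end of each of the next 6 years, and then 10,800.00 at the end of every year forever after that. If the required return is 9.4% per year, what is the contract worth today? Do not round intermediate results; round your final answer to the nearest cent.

PV of 6-year annuity: 34,300.00 × [1 − (1+0.094)^−6] / 0.094 = 152049.16497
Perpetuity value at year 6: 10,800.00 / 0.094 = 114893.61702
PV of perpetuity: 114893.61702 / (1+0.094)^6 = 67018.07820
Total PV = 152049.16497 + 67018.07820 = 219067.24316

219067.24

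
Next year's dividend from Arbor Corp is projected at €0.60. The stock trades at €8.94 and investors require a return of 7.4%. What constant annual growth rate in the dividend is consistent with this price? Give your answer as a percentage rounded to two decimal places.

P = D₁/(r−g) ⇒ g = r − D₁/P = 0.074 − €0.60/€8.94 = 0.006886

0.69%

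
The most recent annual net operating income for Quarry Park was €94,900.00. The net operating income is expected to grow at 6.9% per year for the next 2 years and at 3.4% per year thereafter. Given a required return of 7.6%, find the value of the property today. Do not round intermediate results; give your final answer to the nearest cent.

D_1 = 101448.10000
D_2 = 108448.01890
Terminal value at year 2: TV = D_2×(1+g_2)/(r−g_2) = 112135.25154/0.042 = 2669886.94149
P_0 = D_1/(1+r)^1 + D_2/(1+r)^2 + TV/(1+r)^2
    = 94282.62082 + 93669.25804 + 2306047.92420 = 2493999.80306

€2493999.80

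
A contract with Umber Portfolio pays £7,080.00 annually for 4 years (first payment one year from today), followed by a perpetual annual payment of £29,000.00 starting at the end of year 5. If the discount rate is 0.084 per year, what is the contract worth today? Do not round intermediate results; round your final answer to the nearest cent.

£273278.02

PV of 4-year annuity: £7,080.00 × [1 − (1+0.084)^−4] / 0.084 = 23242.57743
Perpetuity value at year 4: £29,000.00 / 0.084 = 345238.09524
PV of perpetuity: 345238.09524 / (1+0.084)^4 = 250035.44756
Total PV = 23242.57743 + 250035.44756 = 273278.02499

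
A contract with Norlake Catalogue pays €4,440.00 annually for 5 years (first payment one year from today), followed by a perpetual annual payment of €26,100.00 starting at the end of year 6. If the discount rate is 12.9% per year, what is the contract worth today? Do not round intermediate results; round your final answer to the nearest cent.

€125956.10

PV of 5-year annuity: €4,440.00 × [1 − (1+0.129)^−5] / 0.129 = 15654.68562
Perpetuity value at year 5: €26,100.00 / 0.129 = 202325.58140
PV of perpetuity: 202325.58140 / (1+0.129)^5 = 110301.41591
Total PV = 15654.68562 + 110301.41591 = 125956.10154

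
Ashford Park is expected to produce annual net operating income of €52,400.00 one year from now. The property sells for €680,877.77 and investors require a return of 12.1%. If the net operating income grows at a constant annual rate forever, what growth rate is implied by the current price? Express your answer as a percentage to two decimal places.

4.40%

P = D₁/(r−g) ⇒ g = r − D₁/P = 0.121 − €52,400.00/€680,877.77 = 0.044041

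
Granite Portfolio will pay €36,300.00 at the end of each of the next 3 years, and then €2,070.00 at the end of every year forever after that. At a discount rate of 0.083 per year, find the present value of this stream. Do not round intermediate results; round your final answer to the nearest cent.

PV of 3-year annuity: €36,300.00 × [1 − (1+0.083)^−3] / 0.083 = 93044.52982
Perpetuity value at year 3: €2,070.00 / 0.083 = 24939.75904
PV of perpetuity: 24939.75904 / (1+0.083)^3 = 19633.91395
Total PV = 93044.52982 + 19633.91395 = 112678.44377

€112678.44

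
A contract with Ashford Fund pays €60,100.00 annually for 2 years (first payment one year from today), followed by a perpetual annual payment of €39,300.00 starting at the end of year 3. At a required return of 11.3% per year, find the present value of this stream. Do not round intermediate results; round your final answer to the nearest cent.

€383266.70

PV of 2-year annuity: €60,100.00 × [1 − (1+0.113)^−2] / 0.113 = 102514.10876
Perpetuity value at year 2: €39,300.00 / 0.113 = 347787.61062
PV of perpetuity: 347787.61062 / (1+0.113)^2 = 280752.59441
Total PV = 102514.10876 + 280752.59441 = 383266.70317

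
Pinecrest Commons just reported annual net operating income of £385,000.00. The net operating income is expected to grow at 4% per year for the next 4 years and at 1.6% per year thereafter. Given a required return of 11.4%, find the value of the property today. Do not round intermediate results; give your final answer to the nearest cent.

£4332629.10

D_1 = 400400.00000
D_2 = 416416.00000
D_3 = 433072.64000
D_4 = 450395.54560
Terminal value at year 4: TV = D_4×(1+g_2)/(r−g_2) = 457601.87433/0.098 = 4669406.88091
P_0 = D_1/(1+r)^1 + D_2/(1+r)^2 + D_3/(1+r)^3 + D_4/(1+r)^4 + TV/(1+r)^4
    = 359425.49372 + 335549.83255 + 313260.16684 + 292451.14319 + 3031942.46406 = 4332629.10035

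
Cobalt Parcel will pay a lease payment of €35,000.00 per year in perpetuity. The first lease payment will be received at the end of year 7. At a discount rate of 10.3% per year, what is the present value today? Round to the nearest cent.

Value at end of year 6: C / r = €35,000.00 / 0.103 = €339,805.8252
Discount to today: PV = €339,805.8252 / (1 + 0.103)^6 = €339,805.8252 / 1.800749 = €188,702.54

€188702.54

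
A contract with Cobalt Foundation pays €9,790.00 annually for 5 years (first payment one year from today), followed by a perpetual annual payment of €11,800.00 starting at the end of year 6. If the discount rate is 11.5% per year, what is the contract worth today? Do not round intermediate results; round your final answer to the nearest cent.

PV of 5-year annuity: €9,790.00 × [1 − (1+0.115)^−5] / 0.115 = 35732.30412
Perpetuity value at year 5: €11,800.00 / 0.115 = 102608.69565
PV of perpetuity: 102608.69565 / (1+0.115)^5 = 59540.13706
Total PV = 35732.30412 + 59540.13706 = 95272.44118

€95272.44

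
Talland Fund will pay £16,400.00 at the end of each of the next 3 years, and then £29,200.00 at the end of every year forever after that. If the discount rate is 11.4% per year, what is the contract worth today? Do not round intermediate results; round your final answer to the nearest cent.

PV of 3-year annuity: £16,400.00 × [1 − (1+0.114)^−3] / 0.114 = 39799.74433
Perpetuity value at year 3: £29,200.00 / 0.114 = 256140.35088
PV of perpetuity: 256140.35088 / (1+0.114)^3 = 185277.39145
Total PV = 39799.74433 + 185277.39145 = 225077.13579

£225077.14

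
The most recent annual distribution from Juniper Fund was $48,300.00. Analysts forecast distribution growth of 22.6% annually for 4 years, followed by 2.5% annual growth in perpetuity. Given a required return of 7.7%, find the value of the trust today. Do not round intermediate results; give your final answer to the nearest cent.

$1868622.57

D_1 = 59215.80000
D_2 = 72598.57080
D_3 = 89005.84780
D_4 = 109121.16940
Terminal value at year 4: TV = D_4×(1+g_2)/(r−g_2) = 111849.19864/0.052 = 2150946.12767
P_0 = D_1/(1+r)^1 + D_2/(1+r)^2 + D_3/(1+r)^3 + D_4/(1+r)^4 + TV/(1+r)^4
    = 54982.17270 + 62588.80569 + 71247.79553 + 81104.73288 + 1598699.06162 = 1868622.56843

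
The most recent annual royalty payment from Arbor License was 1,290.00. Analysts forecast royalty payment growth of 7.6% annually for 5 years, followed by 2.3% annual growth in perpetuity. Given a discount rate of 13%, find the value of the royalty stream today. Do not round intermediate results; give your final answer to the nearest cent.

D_1 = 1388.04000
D_2 = 1493.53104
D_3 = 1607.03940
D_4 = 1729.17439
D_5 = 1860.59165
Terminal value at year 5: TV = D_5×(1+g_2)/(r−g_2) = 1903.38526/0.107 = 17788.64724
P_0 = D_1/(1+r)^1 + D_2/(1+r)^2 + D_3/(1+r)^3 + D_4/(1+r)^4 + D_5/(1+r)^5 + TV/(1+r)^5
    = 1228.35398 + 1169.65388 + 1113.75892 + 1060.53504 + 1009.85460 + 9654.96504 = 15237.12146

15237.12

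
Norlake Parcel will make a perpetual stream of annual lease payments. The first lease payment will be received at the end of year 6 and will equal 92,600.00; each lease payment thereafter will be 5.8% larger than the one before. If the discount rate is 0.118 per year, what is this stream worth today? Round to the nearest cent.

883589.85

Value at end of year 5: C₁ / (r − g) = 92,600.00 / (0.118 − 0.058) = 1,543,333.3333
Discount to today: PV = 1,543,333.3333 / (1 + 0.118)^5 = 1,543,333.3333 / 1.746663 = 883,589.85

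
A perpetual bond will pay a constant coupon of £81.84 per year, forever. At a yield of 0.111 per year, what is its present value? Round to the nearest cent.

£737.30

Level perpetuity: PV = C / r = £81.84 / 0.111 = £737.30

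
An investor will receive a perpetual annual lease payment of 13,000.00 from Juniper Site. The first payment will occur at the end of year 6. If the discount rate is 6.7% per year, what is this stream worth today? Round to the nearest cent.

Value at end of year 5: C / r = 13,000.00 / 0.067 = 194,029.8507
Discount to today: PV = 194,029.8507 / (1 + 0.067)^5 = 194,029.8507 / 1.383000 = 140,296.38

140296.38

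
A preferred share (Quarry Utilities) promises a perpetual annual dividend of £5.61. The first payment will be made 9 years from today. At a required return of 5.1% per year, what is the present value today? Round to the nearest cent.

Value at end of year 8: C / r = £5.61 / 0.051 = £110.0000
Discount to today: PV = £110.0000 / (1 + 0.051)^8 = £110.0000 / 1.488750 = £73.89

£73.89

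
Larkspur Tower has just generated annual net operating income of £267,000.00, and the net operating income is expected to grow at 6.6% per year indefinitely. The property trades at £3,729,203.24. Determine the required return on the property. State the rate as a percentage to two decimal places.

D₁ = £267,000.00 × 1.066 = £284,622.0000
P = D₁/(r − g) ⇒ r = D₁/P + g = £284,622.0000/£3,729,203.24 + 0.066 = 0.076322 + 0.066 = 0.142322

14.23%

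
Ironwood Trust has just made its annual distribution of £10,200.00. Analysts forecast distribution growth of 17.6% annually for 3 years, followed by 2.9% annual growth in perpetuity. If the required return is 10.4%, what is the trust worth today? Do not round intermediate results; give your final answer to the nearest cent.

D_1 = 11995.20000
D_2 = 14106.35520
D_3 = 16589.07372
Terminal value at year 3: TV = D_3×(1+g_2)/(r−g_2) = 17070.15685/0.075 = 227602.09137
P_0 = D_1/(1+r)^1 + D_2/(1+r)^2 + D_3/(1+r)^3 + TV/(1+r)^3
    = 10865.21739 + 11573.81853 + 12328.63278 + 169148.84170 = 203916.51040

£203916.51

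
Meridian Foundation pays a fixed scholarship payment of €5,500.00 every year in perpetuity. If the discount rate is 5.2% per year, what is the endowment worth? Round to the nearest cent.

€105769.23

Level perpetuity: PV = C / r = €5,500.00 / 0.052 = €105,769.23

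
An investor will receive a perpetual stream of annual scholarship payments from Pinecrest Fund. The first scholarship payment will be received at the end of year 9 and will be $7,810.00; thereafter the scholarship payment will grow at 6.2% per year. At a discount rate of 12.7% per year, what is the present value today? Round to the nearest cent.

Value at end of year 8: C₁ / (r − g) = $7,810.00 / (0.127 − 0.062) = $120,153.8462
Discount to today: PV = $120,153.8462 / (1 + 0.127)^8 = $120,153.8462 / 2.602504 = $46,168.56

$46168.56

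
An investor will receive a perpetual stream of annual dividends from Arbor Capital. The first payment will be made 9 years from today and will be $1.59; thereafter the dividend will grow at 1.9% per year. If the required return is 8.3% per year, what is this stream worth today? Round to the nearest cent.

$13.13

Value at end of year 8: C₁ / (r − g) = $1.59 / (0.083 − 0.019) = $24.8438
Discount to today: PV = $24.8438 / (1 + 0.083)^8 = $24.8438 / 1.892464 = $13.13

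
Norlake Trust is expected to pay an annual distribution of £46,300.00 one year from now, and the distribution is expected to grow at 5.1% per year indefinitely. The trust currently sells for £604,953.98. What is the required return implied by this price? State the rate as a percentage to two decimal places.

P = D₁/(r − g) ⇒ r = D₁/P + g = £46,300.0000/£604,953.98 + 0.051 = 0.076535 + 0.051 = 0.127535

12.75%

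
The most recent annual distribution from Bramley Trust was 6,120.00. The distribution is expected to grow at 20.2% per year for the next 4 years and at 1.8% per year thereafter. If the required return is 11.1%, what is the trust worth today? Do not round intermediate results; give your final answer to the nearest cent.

D_1 = 7356.24000
D_2 = 8842.20048
D_3 = 10628.32498
D_4 = 12775.24662
Terminal value at year 4: TV = D_4×(1+g_2)/(r−g_2) = 13005.20106/0.093 = 139840.87163
P_0 = D_1/(1+r)^1 + D_2/(1+r)^2 + D_3/(1+r)^3 + D_4/(1+r)^4 + TV/(1+r)^4
    = 6621.27813 + 7163.61504 + 7750.37379 + 8385.19288 + 91786.30489 = 121706.76473

121706.76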